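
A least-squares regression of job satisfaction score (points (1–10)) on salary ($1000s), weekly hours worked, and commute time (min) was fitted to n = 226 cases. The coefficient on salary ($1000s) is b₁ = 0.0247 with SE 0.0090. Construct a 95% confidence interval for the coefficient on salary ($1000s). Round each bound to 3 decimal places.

df = n − k − 1 = 226 − 3 − 1 = 222.
t* = t_{0.025, 222} = 1.970707.
Margin = t* × SE = 1.970707 × 0.0090 = 0.01774.
CI: 0.0247 ± 0.01774 → (0.007, 0.042).
With 95% confidence, each one-unit increase in salary ($1000s) is associated with a change of between 0.007 and 0.042 points (1–10) in job satisfaction score, holding the other predictors fixed.

(0.007, 0.042)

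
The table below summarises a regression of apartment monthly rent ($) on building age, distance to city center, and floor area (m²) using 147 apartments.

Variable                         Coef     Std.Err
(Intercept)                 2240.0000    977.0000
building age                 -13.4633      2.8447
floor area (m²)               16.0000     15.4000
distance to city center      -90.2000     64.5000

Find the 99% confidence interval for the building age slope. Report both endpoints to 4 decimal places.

Read off: b = -13.4633, SE = 2.8447 for building age.
df = n − k − 1 = 147 − 3 − 1 = 143.
t* = t_{0.005, 143} = 2.610647.
Margin = t* × SE = 2.610647 × 2.8447 = 7.426507.
CI: -13.4633 ± 7.426507 → (-20.8898, -6.0368).

(-20.8898, -6.0368)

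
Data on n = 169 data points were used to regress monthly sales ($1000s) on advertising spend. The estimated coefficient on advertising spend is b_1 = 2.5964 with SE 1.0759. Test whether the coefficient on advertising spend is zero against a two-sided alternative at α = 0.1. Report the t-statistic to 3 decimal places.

t = 2.413

H₀: β₁ = 0 vs H₁: β₁ ≠ 0.
t = (b_1 − β₁⁰)/SE = 2.5964 / 1.0759 = 2.413.
df = n − 2 = 169 − 2 = 167.
Two-sided p ≈ 0.0169, which is < 0.1, so reject H₀.
There is evidence that advertising spend is associated with monthly sales.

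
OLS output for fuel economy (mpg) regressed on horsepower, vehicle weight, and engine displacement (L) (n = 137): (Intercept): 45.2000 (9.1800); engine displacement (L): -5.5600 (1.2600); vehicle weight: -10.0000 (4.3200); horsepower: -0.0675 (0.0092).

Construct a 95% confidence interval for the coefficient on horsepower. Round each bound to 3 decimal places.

Read off: b = -0.0675, SE = 0.0092 for horsepower.
df = n − k − 1 = 137 − 3 − 1 = 133.
t* = t_{0.025, 133} = 1.977961.
Margin = t* × SE = 1.977961 × 0.0092 = 0.01820.
CI: -0.0675 ± 0.01820 → (-0.086, -0.049).

(-0.086, -0.049)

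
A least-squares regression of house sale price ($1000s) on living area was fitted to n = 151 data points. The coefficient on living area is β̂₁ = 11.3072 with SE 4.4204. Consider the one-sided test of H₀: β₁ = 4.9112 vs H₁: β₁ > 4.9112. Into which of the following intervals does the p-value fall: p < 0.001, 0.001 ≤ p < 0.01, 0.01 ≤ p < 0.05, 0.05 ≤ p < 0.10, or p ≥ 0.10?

t = (11.3072 − 4.9112) / 4.4204 = 1.447.
df = n − 2 = 151 − 2 = 149.
One-sided p = P(T_{149} > t) ≈ 0.0750.
So 0.05 ≤ p < 0.10.

0.05 ≤ p < 0.10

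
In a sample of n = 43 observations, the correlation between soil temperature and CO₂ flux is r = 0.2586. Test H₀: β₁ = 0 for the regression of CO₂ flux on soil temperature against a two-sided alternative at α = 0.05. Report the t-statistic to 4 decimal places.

t = 1.7142

t = r·√(n − 2)/√(1 − r²) = 0.2586·√41/√0.933126 = 1.7142.
df = n − 2 = 41.
Two-sided p ≈ 0.0941, which is ≥ 0.05, so fail to reject H₀.
The data do not give significant evidence of a linear association between soil temperature and CO₂ flux.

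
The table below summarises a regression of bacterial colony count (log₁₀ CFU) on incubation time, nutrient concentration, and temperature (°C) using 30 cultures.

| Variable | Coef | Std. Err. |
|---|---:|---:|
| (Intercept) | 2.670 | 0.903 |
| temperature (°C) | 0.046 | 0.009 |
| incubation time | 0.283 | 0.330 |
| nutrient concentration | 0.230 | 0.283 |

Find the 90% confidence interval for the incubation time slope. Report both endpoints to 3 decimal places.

(-0.280, 0.846)

Read off: b = 0.283, SE = 0.330 for incubation time.
df = n − k − 1 = 30 − 3 − 1 = 26.
t* = t_{0.05, 26} = 1.705618.
Margin = t* × SE = 1.705618 × 0.330 = 0.56285.
CI: 0.283 ± 0.56285 → (-0.280, 0.846).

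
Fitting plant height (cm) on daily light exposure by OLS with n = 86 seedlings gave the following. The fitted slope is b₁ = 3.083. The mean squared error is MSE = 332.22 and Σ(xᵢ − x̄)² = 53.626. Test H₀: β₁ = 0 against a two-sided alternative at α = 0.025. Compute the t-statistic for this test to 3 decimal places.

SE(b₁) = √(MSE/Sₓₓ) = √(332.22/53.626) = 2.489.
t = 3.083 / 2.489 = 1.239.
df = n − 2 = 84.
Two-sided p ≈ 0.2189, which is ≥ 0.025, so fail to reject H₀.
The data do not give significant evidence of an association between daily light exposure and plant height.

t = 1.239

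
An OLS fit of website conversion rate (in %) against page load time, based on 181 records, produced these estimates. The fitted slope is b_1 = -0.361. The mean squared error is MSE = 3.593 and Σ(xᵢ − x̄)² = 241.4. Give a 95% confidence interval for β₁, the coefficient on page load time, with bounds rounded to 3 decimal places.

(-0.602, -0.120)

SE(b_1) = √(MSE/Sₓₓ) = √(3.593/241.4) = 0.122.
df = n − 2 = 179.
t* = t_{0.025, 179} = 1.973305.
Margin = t* × SE = 1.973305 × 0.122 = 0.24074.
CI: -0.361 ± 0.24074 → (-0.602, -0.120).
With 95% confidence, each one-unit increase in page load time is associated with a change of between -0.602 and -0.120 % in website conversion rate.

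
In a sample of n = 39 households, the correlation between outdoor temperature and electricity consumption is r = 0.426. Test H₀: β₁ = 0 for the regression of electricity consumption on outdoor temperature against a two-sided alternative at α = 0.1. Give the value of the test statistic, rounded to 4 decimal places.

t = r·√(n − 2)/√(1 − r²) = 0.426·√37/√0.818524 = 2.8641.
df = n − 2 = 37.
Two-sided p ≈ 0.0069, which is < 0.1, so reject H₀.
There is evidence of a linear association between outdoor temperature and electricity consumption.

t = 2.8641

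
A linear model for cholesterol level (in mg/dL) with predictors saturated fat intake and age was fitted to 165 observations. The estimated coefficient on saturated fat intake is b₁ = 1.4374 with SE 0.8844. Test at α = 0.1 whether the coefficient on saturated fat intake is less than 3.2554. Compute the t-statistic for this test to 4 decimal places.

t = -2.0556

H₀: β₁ = 3.2554 vs H₁: β₁ < 3.2554.
t = (b₁ − β₁⁰)/SE = (1.4374 − 3.2554) / 0.8844 = -2.0556.
df = n − k − 1 = 165 − 2 − 1 = 162.
One-sided p ≈ 0.0207, which is < 0.1, so reject H₀.
There is evidence that the true slope on saturated fat intake is below 3.2554 mg/dL per unit, holding the other predictors fixed.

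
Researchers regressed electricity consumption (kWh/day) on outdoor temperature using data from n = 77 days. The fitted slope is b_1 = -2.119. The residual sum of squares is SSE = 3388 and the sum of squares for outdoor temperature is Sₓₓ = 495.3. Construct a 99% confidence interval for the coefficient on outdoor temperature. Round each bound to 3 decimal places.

MSE = SSE/(n − 2) = 3388/75 = 45.1733.
SE(b_1) = √(MSE/Sₓₓ) = √(45.1733/495.3) = 0.302.
df = n − 2 = 75.
t* = t_{0.005, 75} = 2.642983.
Margin = t* × SE = 2.642983 × 0.302 = 0.79818.
CI: -2.119 ± 0.79818 → (-2.917, -1.321).
With 99% confidence, each one-unit increase in outdoor temperature is associated with a change of between -2.917 and -1.321 kWh/day in electricity consumption.

(-2.917, -1.321)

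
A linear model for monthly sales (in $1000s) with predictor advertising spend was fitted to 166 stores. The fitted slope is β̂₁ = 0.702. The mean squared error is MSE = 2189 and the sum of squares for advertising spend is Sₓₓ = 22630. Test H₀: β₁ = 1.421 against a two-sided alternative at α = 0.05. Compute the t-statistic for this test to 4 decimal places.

t = -2.3118

SE(β̂₁) = √(MSE/Sₓₓ) = √(2189/22630) = 0.311014.
t = (0.702 − 1.421) / 0.311014 = -2.3118.
df = n − 2 = 164.
Two-sided p ≈ 0.0220, which is < 0.05, so reject H₀.
There is evidence that the true slope on advertising spend differs from 1.421 $1000s per unit.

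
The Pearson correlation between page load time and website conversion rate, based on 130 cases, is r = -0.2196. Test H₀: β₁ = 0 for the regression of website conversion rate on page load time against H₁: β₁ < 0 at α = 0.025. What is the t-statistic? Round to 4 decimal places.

t = -2.5467

t = r·√(n − 2)/√(1 − r²) = -0.2196·√128/√0.951776 = -2.5467.
df = n − 2 = 128.
One-sided p ≈ 0.0060, which is < 0.025, so reject H₀.
There is evidence of a linear association between page load time and website conversion rate.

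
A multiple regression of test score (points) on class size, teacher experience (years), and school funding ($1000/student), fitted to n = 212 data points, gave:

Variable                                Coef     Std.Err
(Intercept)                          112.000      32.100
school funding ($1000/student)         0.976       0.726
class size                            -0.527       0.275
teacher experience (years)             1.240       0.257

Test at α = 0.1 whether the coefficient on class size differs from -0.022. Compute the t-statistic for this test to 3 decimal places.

t = -1.836

Read off: b = -0.527, SE = 0.275 for class size.
H₀: β₁ = -0.022 vs H₁: β₁ ≠ -0.022.
t = (-0.527 − (-0.022)) / 0.275 = -1.836.
df = n − k − 1 = 212 − 3 − 1 = 208.
Two-sided p ≈ 0.0677, which is < 0.1, so reject H₀.
There is evidence that the true slope on class size differs from -0.022 points per unit, holding the other predictors fixed.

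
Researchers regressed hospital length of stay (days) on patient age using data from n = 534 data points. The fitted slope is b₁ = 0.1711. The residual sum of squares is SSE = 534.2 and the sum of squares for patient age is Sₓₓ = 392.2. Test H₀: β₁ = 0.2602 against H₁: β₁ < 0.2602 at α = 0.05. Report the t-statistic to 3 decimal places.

t = -1.761

MSE = SSE/(n − 2) = 534.2/532 = 1.00414.
SE(b₁) = √(MSE/Sₓₓ) = √(1.00414/392.2) = 0.050599.
t = (0.1711 − 0.2602) / 0.050599 = -1.761.
df = n − 2 = 532.
One-sided p ≈ 0.0394, which is < 0.05, so reject H₀.
There is evidence that the true slope on patient age is below 0.2602 days per unit.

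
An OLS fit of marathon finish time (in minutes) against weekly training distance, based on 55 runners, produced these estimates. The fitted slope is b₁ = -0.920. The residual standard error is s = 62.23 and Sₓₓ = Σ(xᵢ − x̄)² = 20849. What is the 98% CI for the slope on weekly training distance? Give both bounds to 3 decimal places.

(-1.954, 0.114)

SE(b₁) = s/√Sₓₓ = 62.23/√20849 = 0.43098.
df = n − 2 = 53.
t* = t_{0.01, 53} = 2.39879.
Margin = t* × SE = 2.39879 × 0.43098 = 1.03383.
CI: -0.920 ± 1.03383 → (-1.954, 0.114).
With 98% confidence, each one-unit increase in weekly training distance is associated with a change of between -1.954 and 0.114 minutes in marathon finish time.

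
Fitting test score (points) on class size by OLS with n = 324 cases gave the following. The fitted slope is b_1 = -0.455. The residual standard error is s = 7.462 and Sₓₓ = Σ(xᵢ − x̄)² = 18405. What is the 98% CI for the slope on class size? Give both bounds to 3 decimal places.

(-0.584, -0.326)

SE(b_1) = s/√Sₓₓ = 7.462/√18405 = 0.0550031.
df = n − 2 = 322.
t* = t_{0.01, 322} = 2.337984.
Margin = t* × SE = 2.337984 × 0.0550031 = 0.12860.
CI: -0.455 ± 0.12860 → (-0.584, -0.326).
With 98% confidence, each one-unit increase in class size is associated with a change of between -0.584 and -0.326 points in test score.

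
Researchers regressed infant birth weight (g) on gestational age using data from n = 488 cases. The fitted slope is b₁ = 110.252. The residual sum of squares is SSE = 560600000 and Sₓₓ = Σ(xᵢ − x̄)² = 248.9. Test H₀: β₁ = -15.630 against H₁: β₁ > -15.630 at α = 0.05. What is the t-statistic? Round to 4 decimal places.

t = 1.8491

MSE = SSE/(n − 2) = 560600000/486 = 1.1535e+06.
SE(b₁) = √(MSE/Sₓₓ) = √(1.1535e+06/248.9) = 68.0763.
t = (110.252 − (-15.630)) / 68.0763 = 1.8491.
df = n − 2 = 486.
One-sided p ≈ 0.0325, which is < 0.05, so reject H₀.
There is evidence that the true slope on gestational age exceeds -15.630 g per unit.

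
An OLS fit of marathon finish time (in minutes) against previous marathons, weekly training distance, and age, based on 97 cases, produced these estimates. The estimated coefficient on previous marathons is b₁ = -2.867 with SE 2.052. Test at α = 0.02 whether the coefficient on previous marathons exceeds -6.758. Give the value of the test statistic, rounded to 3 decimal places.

t = 1.896

H₀: β₁ = -6.758 vs H₁: β₁ > -6.758.
t = (b₁ − β₁⁰)/SE = (-2.867 − (-6.758)) / 2.052 = 1.896.
df = n − k − 1 = 97 − 3 − 1 = 93.
One-sided p ≈ 0.0305, which is ≥ 0.02, so fail to reject H₀.
The data do not give significant evidence that the true slope on previous marathons exceeds -6.758 minutes per unit, holding the other predictors fixed.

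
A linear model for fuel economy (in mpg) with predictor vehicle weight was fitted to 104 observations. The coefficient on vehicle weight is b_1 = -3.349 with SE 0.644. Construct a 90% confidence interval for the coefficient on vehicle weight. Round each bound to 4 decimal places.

df = n − 2 = 104 − 2 = 102.
t* = t_{0.05, 102} = 1.65993.
Margin = t* × SE = 1.65993 × 0.644 = 1.068995.
CI: -3.349 ± 1.068995 → (-4.4180, -2.2800).
With 90% confidence, each one-unit increase in vehicle weight is associated with a change of between -4.4180 and -2.2800 mpg in fuel economy.

(-4.4180, -2.2800)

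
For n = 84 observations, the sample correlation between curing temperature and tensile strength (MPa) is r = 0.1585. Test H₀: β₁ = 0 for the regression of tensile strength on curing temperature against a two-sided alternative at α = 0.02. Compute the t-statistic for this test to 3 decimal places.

t = r·√(n − 2)/√(1 − r²) = 0.1585·√82/√0.974878 = 1.454.
df = n − 2 = 82.
Two-sided p ≈ 0.1499, which is ≥ 0.02, so fail to reject H₀.
The data do not give significant evidence of a linear association between curing temperature and tensile strength.

t = 1.454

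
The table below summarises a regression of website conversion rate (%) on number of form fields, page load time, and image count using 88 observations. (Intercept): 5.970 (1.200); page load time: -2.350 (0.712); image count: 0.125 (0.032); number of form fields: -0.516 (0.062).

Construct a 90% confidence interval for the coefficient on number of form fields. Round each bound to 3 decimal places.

(-0.619, -0.413)

Read off: b = -0.516, SE = 0.062 for number of form fields.
df = n − k − 1 = 88 − 3 − 1 = 84.
t* = t_{0.05, 84} = 1.663197.
Margin = t* × SE = 1.663197 × 0.062 = 0.10312.
CI: -0.516 ± 0.10312 → (-0.619, -0.413).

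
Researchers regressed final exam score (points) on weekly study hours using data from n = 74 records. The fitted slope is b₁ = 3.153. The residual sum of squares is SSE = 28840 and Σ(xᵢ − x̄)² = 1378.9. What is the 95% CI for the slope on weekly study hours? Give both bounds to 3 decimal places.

(2.079, 4.227)

MSE = SSE/(n − 2) = 28840/72 = 400.556.
SE(b₁) = √(MSE/Sₓₓ) = √(400.556/1378.9) = 0.53897.
df = n − 2 = 72.
t* = t_{0.025, 72} = 1.993464.
Margin = t* × SE = 1.993464 × 0.53897 = 1.07442.
CI: 3.153 ± 1.07442 → (2.079, 4.227).
With 95% confidence, each one-unit increase in weekly study hours is associated with a change of between 2.079 and 4.227 points in final exam score.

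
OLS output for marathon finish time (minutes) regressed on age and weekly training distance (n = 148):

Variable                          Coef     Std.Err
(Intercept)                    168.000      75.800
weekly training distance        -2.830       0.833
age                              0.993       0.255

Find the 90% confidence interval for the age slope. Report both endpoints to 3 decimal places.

Read off: b = 0.993, SE = 0.255 for age.
df = n − k − 1 = 148 − 2 − 1 = 145.
t* = t_{0.05, 145} = 1.65543.
Margin = t* × SE = 1.65543 × 0.255 = 0.42213.
CI: 0.993 ± 0.42213 → (0.571, 1.415).

(0.571, 1.415)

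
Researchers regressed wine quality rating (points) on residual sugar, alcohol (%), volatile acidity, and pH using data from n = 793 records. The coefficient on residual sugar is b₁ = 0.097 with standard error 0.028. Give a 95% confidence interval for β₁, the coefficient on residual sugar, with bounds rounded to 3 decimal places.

(0.042, 0.152)

df = n − k − 1 = 793 − 4 − 1 = 788.
t* = t_{0.025, 788} = 1.962979.
Margin = t* × SE = 1.962979 × 0.028 = 0.05496.
CI: 0.097 ± 0.05496 → (0.042, 0.152).
With 95% confidence, each one-unit increase in residual sugar is associated with a change of between 0.042 and 0.152 points in wine quality rating, holding the other predictors fixed.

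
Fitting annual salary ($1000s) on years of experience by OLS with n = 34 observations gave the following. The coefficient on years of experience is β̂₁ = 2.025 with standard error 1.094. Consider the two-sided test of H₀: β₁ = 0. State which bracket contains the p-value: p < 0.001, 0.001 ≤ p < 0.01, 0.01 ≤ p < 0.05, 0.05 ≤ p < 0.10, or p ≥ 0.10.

0.05 ≤ p < 0.10

t = 2.025 / 1.094 = 1.851.
df = n − 2 = 34 − 2 = 32.
Two-sided p = 2·P(T_{32} > |t|) ≈ 0.0734.
So 0.05 ≤ p < 0.10.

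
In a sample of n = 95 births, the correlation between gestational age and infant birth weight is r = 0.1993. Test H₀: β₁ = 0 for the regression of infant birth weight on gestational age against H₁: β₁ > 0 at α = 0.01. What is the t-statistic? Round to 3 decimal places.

t = 1.961

t = r·√(n − 2)/√(1 − r²) = 0.1993·√93/√0.96028 = 1.961.
df = n − 2 = 93.
One-sided p ≈ 0.0264, which is ≥ 0.01, so fail to reject H₀.
The data do not give significant evidence of a linear association between gestational age and infant birth weight.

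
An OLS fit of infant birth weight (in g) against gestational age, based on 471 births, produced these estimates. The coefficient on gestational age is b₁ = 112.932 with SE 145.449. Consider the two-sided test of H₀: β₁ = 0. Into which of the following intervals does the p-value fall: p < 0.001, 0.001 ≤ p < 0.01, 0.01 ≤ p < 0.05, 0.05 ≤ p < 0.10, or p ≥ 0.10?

p ≥ 0.10

t = 112.932 / 145.449 = 0.776.
df = n − 2 = 471 − 2 = 469.
Two-sided p = 2·P(T_{469} > |t|) ≈ 0.4379.
So p ≥ 0.10.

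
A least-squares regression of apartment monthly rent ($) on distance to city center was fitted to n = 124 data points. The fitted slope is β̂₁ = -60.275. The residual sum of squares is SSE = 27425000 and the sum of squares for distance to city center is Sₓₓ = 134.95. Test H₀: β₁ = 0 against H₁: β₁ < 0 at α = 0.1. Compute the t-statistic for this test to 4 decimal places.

t = -1.4768

MSE = SSE/(n − 2) = 27425000/122 = 224795.
SE(β̂₁) = √(MSE/Sₓₓ) = √(224795/134.95) = 40.8138.
t = -60.275 / 40.8138 = -1.4768.
df = n − 2 = 122.
One-sided p ≈ 0.0711, which is < 0.1, so reject H₀.
There is evidence that the true slope on distance to city center is negative.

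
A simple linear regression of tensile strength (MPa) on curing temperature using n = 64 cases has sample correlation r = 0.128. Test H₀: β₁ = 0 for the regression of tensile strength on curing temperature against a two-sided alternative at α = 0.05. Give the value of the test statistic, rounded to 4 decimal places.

t = 1.0162

t = r·√(n − 2)/√(1 − r²) = 0.128·√62/√0.983616 = 1.0162.
df = n − 2 = 62.
Two-sided p ≈ 0.3135, which is ≥ 0.05, so fail to reject H₀.
The data do not give significant evidence of a linear association between curing temperature and tensile strength.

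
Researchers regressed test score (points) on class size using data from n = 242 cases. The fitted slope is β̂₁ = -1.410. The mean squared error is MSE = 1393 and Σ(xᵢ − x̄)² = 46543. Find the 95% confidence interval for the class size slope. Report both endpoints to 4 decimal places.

(-1.7508, -1.0692)

SE(β̂₁) = √(MSE/Sₓₓ) = √(1393/46543) = 0.173001.
df = n − 2 = 240.
t* = t_{0.025, 240} = 1.969898.
Margin = t* × SE = 1.969898 × 0.173001 = 0.340794.
CI: -1.410 ± 0.340794 → (-1.7508, -1.0692).
With 95% confidence, each one-unit increase in class size is associated with a change of between -1.7508 and -1.0692 points in test score.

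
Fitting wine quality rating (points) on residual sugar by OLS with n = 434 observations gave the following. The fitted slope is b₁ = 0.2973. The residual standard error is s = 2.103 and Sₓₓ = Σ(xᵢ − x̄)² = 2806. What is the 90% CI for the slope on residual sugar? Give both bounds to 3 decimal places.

SE(b₁) = s/√Sₓₓ = 2.103/√2806 = 0.0397005.
df = n − 2 = 432.
t* = t_{0.05, 432} = 1.648388.
Margin = t* × SE = 1.648388 × 0.0397005 = 0.06544.
CI: 0.2973 ± 0.06544 → (0.232, 0.363).
With 90% confidence, each one-unit increase in residual sugar is associated with a change of between 0.232 and 0.363 points in wine quality rating.

(0.232, 0.363)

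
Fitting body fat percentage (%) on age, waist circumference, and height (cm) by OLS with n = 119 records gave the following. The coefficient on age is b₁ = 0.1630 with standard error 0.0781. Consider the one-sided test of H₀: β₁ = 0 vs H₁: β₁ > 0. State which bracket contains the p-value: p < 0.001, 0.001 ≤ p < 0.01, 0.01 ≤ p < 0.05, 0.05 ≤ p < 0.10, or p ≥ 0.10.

t = 0.1630 / 0.0781 = 2.087.
df = n − k − 1 = 119 − 3 − 1 = 115.
One-sided p = P(T_{115} > t) ≈ 0.0195.
So 0.01 ≤ p < 0.05.

0.01 ≤ p < 0.05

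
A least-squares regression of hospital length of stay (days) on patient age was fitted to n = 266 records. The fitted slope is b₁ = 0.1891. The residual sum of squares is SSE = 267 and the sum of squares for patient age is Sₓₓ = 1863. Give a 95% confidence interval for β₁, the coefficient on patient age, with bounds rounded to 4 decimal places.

(0.1432, 0.2350)

MSE = SSE/(n − 2) = 267/264 = 1.01136.
SE(b₁) = √(MSE/Sₓₓ) = √(1.01136/1863) = 0.0232995.
df = n − 2 = 264.
t* = t_{0.025, 264} = 1.96899.
Margin = t* × SE = 1.96899 × 0.0232995 = 0.045877.
CI: 0.1891 ± 0.045877 → (0.1432, 0.2350).
With 95% confidence, each one-unit increase in patient age is associated with a change of between 0.1432 and 0.2350 days in hospital length of stay.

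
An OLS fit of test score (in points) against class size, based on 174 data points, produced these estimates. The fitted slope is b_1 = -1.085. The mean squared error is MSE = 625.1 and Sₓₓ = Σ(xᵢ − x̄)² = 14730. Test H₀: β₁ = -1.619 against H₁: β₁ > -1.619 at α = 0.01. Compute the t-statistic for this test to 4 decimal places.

t = 2.5922

SE(b_1) = √(MSE/Sₓₓ) = √(625.1/14730) = 0.206003.
t = (-1.085 − (-1.619)) / 0.206003 = 2.5922.
df = n − 2 = 172.
One-sided p ≈ 0.0052, which is < 0.01, so reject H₀.
There is evidence that the true slope on class size exceeds -1.619 points per unit.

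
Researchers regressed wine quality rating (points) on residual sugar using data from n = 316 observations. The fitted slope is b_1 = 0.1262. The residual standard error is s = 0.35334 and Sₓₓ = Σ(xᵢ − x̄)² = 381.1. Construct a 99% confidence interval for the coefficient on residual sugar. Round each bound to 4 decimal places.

(0.0793, 0.1731)

SE(b_1) = s/√Sₓₓ = 0.35334/√381.1 = 0.0180998.
df = n − 2 = 314.
t* = t_{0.005, 314} = 2.591577.
Margin = t* × SE = 2.591577 × 0.0180998 = 0.046907.
CI: 0.1262 ± 0.046907 → (0.0793, 0.1731).
With 99% confidence, each one-unit increase in residual sugar is associated with a change of between 0.0793 and 0.1731 points in wine quality rating.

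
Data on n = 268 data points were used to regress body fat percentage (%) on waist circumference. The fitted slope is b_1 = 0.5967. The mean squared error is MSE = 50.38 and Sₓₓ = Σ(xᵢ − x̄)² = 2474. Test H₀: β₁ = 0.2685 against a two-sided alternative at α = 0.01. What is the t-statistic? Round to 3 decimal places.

SE(b_1) = √(MSE/Sₓₓ) = √(50.38/2474) = 0.142702.
t = (0.5967 − 0.2685) / 0.142702 = 2.300.
df = n − 2 = 266.
Two-sided p ≈ 0.0222, which is ≥ 0.01, so fail to reject H₀.
The data are consistent with a true slope of 0.2685 % per unit of waist circumference.

t = 2.300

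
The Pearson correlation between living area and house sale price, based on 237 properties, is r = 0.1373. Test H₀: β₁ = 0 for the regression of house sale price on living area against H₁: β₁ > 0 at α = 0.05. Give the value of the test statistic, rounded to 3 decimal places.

t = r·√(n − 2)/√(1 − r²) = 0.1373·√235/√0.981149 = 2.125.
df = n − 2 = 235.
One-sided p ≈ 0.0173, which is < 0.05, so reject H₀.
There is evidence of a linear association between living area and house sale price.

t = 2.125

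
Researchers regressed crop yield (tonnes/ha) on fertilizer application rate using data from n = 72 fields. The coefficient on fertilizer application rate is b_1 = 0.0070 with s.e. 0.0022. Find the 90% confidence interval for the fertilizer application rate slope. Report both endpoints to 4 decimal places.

df = n − 2 = 72 − 2 = 70.
t* = t_{0.05, 70} = 1.666914.
Margin = t* × SE = 1.666914 × 0.0022 = 0.003667.
CI: 0.0070 ± 0.003667 → (0.0033, 0.0107).
With 90% confidence, each one-unit increase in fertilizer application rate is associated with a change of between 0.0033 and 0.0107 tonnes/ha in crop yield.

(0.0033, 0.0107)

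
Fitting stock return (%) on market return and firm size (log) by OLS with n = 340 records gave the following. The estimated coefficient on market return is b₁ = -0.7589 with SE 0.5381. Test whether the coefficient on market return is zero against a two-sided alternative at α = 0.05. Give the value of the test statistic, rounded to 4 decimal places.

H₀: β₁ = 0 vs H₁: β₁ ≠ 0.
t = (b₁ − β₁⁰)/SE = -0.7589 / 0.5381 = -1.4103.
df = n − k − 1 = 340 − 2 − 1 = 337.
Two-sided p ≈ 0.1594, which is ≥ 0.05, so fail to reject H₀.
The data do not give significant evidence of an association between market return and stock return, after adjusting for the other predictors.

t = -1.4103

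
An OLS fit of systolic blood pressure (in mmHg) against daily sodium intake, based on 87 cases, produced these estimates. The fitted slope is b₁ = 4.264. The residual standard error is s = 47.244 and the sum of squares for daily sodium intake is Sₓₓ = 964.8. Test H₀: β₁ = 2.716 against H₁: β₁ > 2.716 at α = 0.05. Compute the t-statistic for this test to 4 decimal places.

SE(b₁) = s/√Sₓₓ = 47.244/√964.8 = 1.521.
t = (4.264 − 2.716) / 1.521 = 1.0178.
df = n − 2 = 85.
One-sided p ≈ 0.1558, which is ≥ 0.05, so fail to reject H₀.
The data do not give significant evidence that the true slope on daily sodium intake exceeds 2.716 mmHg per unit.

t = 1.0178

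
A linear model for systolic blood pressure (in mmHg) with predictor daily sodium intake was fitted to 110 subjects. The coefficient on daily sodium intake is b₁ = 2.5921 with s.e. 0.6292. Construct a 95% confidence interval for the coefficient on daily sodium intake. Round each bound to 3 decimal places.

df = n − 2 = 110 − 2 = 108.
t* = t_{0.025, 108} = 1.982173.
Margin = t* × SE = 1.982173 × 0.6292 = 1.24718.
CI: 2.5921 ± 1.24718 → (1.345, 3.839).
With 95% confidence, each one-unit increase in daily sodium intake is associated with a change of between 1.345 and 3.839 mmHg in systolic blood pressure.

(1.345, 3.839)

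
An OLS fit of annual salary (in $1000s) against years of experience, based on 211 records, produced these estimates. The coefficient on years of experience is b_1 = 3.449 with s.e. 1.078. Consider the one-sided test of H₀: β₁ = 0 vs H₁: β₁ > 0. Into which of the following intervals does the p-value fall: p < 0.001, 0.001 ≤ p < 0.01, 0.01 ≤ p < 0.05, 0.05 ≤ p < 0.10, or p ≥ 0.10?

t = 3.449 / 1.078 = 3.199.
df = n − 2 = 211 − 2 = 209.
One-sided p = P(T_{209} > t) ≈ 0.0008.
So p < 0.001.

p < 0.001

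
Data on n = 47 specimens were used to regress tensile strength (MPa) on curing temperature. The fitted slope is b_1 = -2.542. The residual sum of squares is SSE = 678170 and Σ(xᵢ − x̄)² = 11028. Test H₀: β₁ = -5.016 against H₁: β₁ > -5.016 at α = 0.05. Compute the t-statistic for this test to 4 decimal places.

MSE = SSE/(n − 2) = 678170/45 = 15070.4.
SE(b_1) = √(MSE/Sₓₓ) = √(15070.4/11028) = 1.169.
t = (-2.542 − (-5.016)) / 1.169 = 2.1163.
df = n − 2 = 45.
One-sided p ≈ 0.0199, which is < 0.05, so reject H₀.
There is evidence that the true slope on curing temperature exceeds -5.016 MPa per unit.

t = 2.1163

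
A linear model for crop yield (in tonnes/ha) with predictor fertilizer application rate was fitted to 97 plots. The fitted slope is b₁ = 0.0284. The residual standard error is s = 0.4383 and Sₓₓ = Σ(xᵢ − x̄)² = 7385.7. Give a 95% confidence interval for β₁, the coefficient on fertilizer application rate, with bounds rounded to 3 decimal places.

SE(b₁) = s/√Sₓₓ = 0.4383/√7385.7 = 0.00510006.
df = n − 2 = 95.
t* = t_{0.025, 95} = 1.985251.
Margin = t* × SE = 1.985251 × 0.00510006 = 0.01012.
CI: 0.0284 ± 0.01012 → (0.018, 0.039).
With 95% confidence, each one-unit increase in fertilizer application rate is associated with a change of between 0.018 and 0.039 tonnes/ha in crop yield.

(0.018, 0.039)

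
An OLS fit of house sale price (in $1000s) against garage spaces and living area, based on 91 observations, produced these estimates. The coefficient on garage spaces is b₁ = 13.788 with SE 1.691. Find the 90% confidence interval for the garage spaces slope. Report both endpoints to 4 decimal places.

(10.9770, 16.5990)

df = n − k − 1 = 91 − 2 − 1 = 88.
t* = t_{0.05, 88} = 1.662354.
Margin = t* × SE = 1.662354 × 1.691 = 2.811041.
CI: 13.788 ± 2.811041 → (10.9770, 16.5990).
With 90% confidence, each one-unit increase in garage spaces is associated with a change of between 10.9770 and 16.5990 $1000s in house sale price, holding the other predictors fixed.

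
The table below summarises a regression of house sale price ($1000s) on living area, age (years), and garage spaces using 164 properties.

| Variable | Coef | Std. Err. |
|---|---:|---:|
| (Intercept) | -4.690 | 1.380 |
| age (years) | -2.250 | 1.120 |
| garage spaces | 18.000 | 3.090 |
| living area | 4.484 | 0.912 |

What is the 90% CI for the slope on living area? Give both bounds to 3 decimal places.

Read off: b = 4.484, SE = 0.912 for living area.
df = n − k − 1 = 164 − 3 − 1 = 160.
t* = t_{0.05, 160} = 1.654433.
Margin = t* × SE = 1.654433 × 0.912 = 1.50884.
CI: 4.484 ± 1.50884 → (2.975, 5.993).

(2.975, 5.993)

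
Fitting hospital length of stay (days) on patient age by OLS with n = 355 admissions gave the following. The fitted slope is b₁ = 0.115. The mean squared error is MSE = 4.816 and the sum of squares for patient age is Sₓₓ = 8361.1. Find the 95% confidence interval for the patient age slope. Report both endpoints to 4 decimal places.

SE(b₁) = √(MSE/Sₓₓ) = √(4.816/8361.1) = 0.024.
df = n − 2 = 353.
t* = t_{0.025, 353} = 1.966707.
Margin = t* × SE = 1.966707 × 0.024 = 0.047201.
CI: 0.115 ± 0.047201 → (0.0678, 0.1622).
With 95% confidence, each one-unit increase in patient age is associated with a change of between 0.0678 and 0.1622 days in hospital length of stay.

(0.0678, 0.1622)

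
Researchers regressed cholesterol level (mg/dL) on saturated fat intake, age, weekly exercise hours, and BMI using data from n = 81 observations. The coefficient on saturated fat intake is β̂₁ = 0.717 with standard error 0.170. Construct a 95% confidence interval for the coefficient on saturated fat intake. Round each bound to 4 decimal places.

(0.3784, 1.0556)

df = n − k − 1 = 81 − 4 − 1 = 76.
t* = t_{0.025, 76} = 1.991673.
Margin = t* × SE = 1.991673 × 0.170 = 0.338584.
CI: 0.717 ± 0.338584 → (0.3784, 1.0556).
With 95% confidence, each one-unit increase in saturated fat intake is associated with a change of between 0.3784 and 1.0556 mg/dL in cholesterol level, holding the other predictors fixed.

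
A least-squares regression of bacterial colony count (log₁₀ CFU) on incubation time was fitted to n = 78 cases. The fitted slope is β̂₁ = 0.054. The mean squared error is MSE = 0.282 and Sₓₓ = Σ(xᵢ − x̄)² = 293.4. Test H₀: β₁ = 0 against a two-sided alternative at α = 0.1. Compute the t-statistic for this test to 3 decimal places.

t = 1.742

SE(β̂₁) = √(MSE/Sₓₓ) = √(0.282/293.4) = 0.0310023.
t = 0.054 / 0.0310023 = 1.742.
df = n − 2 = 76.
Two-sided p ≈ 0.0856, which is < 0.1, so reject H₀.
There is evidence that incubation time is associated with bacterial colony count.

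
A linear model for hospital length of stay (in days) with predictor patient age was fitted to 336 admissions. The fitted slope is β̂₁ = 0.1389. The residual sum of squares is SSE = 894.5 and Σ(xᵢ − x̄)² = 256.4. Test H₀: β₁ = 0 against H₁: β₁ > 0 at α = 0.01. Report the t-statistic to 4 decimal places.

t = 1.3591

MSE = SSE/(n − 2) = 894.5/334 = 2.67814.
SE(β̂₁) = √(MSE/Sₓₓ) = √(2.67814/256.4) = 0.102202.
t = 0.1389 / 0.102202 = 1.3591.
df = n − 2 = 334.
One-sided p ≈ 0.0875, which is ≥ 0.01, so fail to reject H₀.
The data do not give significant evidence that the true slope on patient age is positive.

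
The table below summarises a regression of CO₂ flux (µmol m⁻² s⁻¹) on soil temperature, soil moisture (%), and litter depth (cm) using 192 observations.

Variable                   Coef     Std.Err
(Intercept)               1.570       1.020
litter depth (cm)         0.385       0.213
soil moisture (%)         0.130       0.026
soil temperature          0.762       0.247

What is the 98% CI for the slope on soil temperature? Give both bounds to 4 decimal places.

(0.1825, 1.3415)

Read off: b = 0.762, SE = 0.247 for soil temperature.
df = n − k − 1 = 192 − 3 − 1 = 188.
t* = t_{0.01, 188} = 2.346346.
Margin = t* × SE = 2.346346 × 0.247 = 0.579548.
CI: 0.762 ± 0.579548 → (0.1825, 1.3415).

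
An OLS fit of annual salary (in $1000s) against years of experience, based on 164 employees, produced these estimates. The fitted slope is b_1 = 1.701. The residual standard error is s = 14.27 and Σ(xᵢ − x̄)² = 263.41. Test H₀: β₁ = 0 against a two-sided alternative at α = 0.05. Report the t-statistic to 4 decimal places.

SE(b_1) = s/√Sₓₓ = 14.27/√263.41 = 0.879241.
t = 1.701 / 0.879241 = 1.9346.
df = n − 2 = 162.
Two-sided p ≈ 0.0548, which is ≥ 0.05, so fail to reject H₀.
The data do not give significant evidence of an association between years of experience and annual salary.

t = 1.9346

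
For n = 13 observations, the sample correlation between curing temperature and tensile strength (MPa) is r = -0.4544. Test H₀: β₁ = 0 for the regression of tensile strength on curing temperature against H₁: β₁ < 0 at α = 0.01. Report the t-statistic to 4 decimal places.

t = r·√(n − 2)/√(1 − r²) = -0.4544·√11/√0.793521 = -1.6918.
df = n − 2 = 11.
One-sided p ≈ 0.0594, which is ≥ 0.01, so fail to reject H₀.
The data do not give significant evidence of a linear association between curing temperature and tensile strength.

t = -1.6918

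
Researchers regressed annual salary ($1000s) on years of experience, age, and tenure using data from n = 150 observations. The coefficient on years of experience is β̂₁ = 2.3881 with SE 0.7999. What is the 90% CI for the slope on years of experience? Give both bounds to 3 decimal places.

(1.064, 3.712)

df = n − k − 1 = 150 − 3 − 1 = 146.
t* = t_{0.05, 146} = 1.655357.
Margin = t* × SE = 1.655357 × 0.7999 = 1.32412.
CI: 2.3881 ± 1.32412 → (1.064, 3.712).
With 90% confidence, each one-unit increase in years of experience is associated with a change of between 1.064 and 3.712 $1000s in annual salary, holding the other predictors fixed.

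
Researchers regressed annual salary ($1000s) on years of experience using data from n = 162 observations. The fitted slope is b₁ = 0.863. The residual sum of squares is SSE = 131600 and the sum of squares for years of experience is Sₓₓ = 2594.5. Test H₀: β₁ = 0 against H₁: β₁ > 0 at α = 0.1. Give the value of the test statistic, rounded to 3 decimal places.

t = 1.533

MSE = SSE/(n − 2) = 131600/160 = 822.5.
SE(b₁) = √(MSE/Sₓₓ) = √(822.5/2594.5) = 0.563042.
t = 0.863 / 0.563042 = 1.533.
df = n − 2 = 160.
One-sided p ≈ 0.0637, which is < 0.1, so reject H₀.
There is evidence that the true slope on years of experience is positive.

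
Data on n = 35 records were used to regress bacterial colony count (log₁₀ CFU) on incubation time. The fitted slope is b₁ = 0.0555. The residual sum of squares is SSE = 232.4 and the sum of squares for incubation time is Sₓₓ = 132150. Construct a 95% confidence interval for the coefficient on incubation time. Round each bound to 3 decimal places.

(0.041, 0.070)

MSE = SSE/(n − 2) = 232.4/33 = 7.04242.
SE(b₁) = √(MSE/Sₓₓ) = √(7.04242/132150) = 0.00730008.
df = n − 2 = 33.
t* = t_{0.025, 33} = 2.034515.
Margin = t* × SE = 2.034515 × 0.00730008 = 0.01485.
CI: 0.0555 ± 0.01485 → (0.041, 0.070).
With 95% confidence, each one-unit increase in incubation time is associated with a change of between 0.041 and 0.070 log₁₀ CFU in bacterial colony count.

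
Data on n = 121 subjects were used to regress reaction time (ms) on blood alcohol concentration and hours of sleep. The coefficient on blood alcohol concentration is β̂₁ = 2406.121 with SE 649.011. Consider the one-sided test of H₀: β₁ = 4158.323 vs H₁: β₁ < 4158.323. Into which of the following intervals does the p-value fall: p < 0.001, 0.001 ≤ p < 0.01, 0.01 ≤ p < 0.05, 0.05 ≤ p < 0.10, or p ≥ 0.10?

0.001 ≤ p < 0.01

t = (2406.121 − 4158.323) / 649.011 = -2.700.
df = n − k − 1 = 121 − 2 − 1 = 118.
One-sided p = P(T_{118} < t) ≈ 0.0040.
So 0.001 ≤ p < 0.01.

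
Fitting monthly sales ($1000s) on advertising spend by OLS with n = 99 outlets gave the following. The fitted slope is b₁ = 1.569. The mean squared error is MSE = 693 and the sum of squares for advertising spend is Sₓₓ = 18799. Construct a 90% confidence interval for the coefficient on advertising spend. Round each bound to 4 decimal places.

(1.2501, 1.8879)

SE(b₁) = √(MSE/Sₓₓ) = √(693/18799) = 0.191999.
df = n − 2 = 97.
t* = t_{0.05, 97} = 1.660715.
Margin = t* × SE = 1.660715 × 0.191999 = 0.318856.
CI: 1.569 ± 0.318856 → (1.2501, 1.8879).
With 90% confidence, each one-unit increase in advertising spend is associated with a change of between 1.2501 and 1.8879 $1000s in monthly sales.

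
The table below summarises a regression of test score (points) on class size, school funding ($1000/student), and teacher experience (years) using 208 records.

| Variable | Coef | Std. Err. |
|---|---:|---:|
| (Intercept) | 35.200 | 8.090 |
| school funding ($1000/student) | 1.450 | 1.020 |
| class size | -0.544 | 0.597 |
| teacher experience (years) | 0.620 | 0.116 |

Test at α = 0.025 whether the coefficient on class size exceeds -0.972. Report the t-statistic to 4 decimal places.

Read off: b = -0.544, SE = 0.597 for class size.
H₀: β₁ = -0.972 vs H₁: β₁ > -0.972.
t = (-0.544 − (-0.972)) / 0.597 = 0.7169.
df = n − k − 1 = 208 − 3 − 1 = 204.
One-sided p ≈ 0.2371, which is ≥ 0.025, so fail to reject H₀.
The data do not give significant evidence that the true slope on class size exceeds -0.972 points per unit, holding the other predictors fixed.

t = 0.7169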